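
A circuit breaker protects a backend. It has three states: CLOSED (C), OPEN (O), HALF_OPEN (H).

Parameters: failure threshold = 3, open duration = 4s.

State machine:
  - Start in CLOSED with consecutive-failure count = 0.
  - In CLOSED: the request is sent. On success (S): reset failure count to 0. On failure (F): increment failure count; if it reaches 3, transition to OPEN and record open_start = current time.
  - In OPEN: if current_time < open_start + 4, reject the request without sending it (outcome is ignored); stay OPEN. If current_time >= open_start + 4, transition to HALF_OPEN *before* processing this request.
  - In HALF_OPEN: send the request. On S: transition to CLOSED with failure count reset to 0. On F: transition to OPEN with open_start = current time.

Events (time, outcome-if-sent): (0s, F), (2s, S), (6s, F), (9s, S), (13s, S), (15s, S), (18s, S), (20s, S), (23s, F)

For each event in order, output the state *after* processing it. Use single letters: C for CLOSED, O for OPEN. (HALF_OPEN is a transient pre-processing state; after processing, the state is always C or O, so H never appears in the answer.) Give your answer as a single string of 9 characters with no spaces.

Answer: CCCCCCCCC

Derivation:
State after each event:
  event#1 t=0s outcome=F: state=CLOSED
  event#2 t=2s outcome=S: state=CLOSED
  event#3 t=6s outcome=F: state=CLOSED
  event#4 t=9s outcome=S: state=CLOSED
  event#5 t=13s outcome=S: state=CLOSED
  event#6 t=15s outcome=S: state=CLOSED
  event#7 t=18s outcome=S: state=CLOSED
  event#8 t=20s outcome=S: state=CLOSED
  event#9 t=23s outcome=F: state=CLOSED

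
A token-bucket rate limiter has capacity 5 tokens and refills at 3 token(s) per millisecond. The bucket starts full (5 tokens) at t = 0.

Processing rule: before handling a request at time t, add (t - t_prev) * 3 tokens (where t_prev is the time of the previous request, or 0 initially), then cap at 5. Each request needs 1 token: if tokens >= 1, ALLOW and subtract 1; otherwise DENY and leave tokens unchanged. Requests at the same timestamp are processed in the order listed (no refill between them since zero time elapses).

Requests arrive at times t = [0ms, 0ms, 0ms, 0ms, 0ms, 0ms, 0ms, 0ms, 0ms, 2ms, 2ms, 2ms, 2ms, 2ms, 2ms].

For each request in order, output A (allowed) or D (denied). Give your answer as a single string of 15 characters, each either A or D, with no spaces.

Answer: AAAAADDDDAAAAAD

Derivation:
Simulating step by step:
  req#1 t=0ms: ALLOW
  req#2 t=0ms: ALLOW
  req#3 t=0ms: ALLOW
  req#4 t=0ms: ALLOW
  req#5 t=0ms: ALLOW
  req#6 t=0ms: DENY
  req#7 t=0ms: DENY
  req#8 t=0ms: DENY
  req#9 t=0ms: DENY
  req#10 t=2ms: ALLOW
  req#11 t=2ms: ALLOW
  req#12 t=2ms: ALLOW
  req#13 t=2ms: ALLOW
  req#14 t=2ms: ALLOW
  req#15 t=2ms: DENY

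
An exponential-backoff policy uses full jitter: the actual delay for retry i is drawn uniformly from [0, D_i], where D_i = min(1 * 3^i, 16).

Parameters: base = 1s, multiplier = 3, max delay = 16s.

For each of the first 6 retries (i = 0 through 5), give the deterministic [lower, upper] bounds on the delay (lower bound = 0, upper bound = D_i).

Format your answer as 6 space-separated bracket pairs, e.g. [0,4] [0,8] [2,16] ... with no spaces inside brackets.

Answer: [0,1] [0,3] [0,9] [0,16] [0,16] [0,16]

Derivation:
Computing bounds per retry:
  i=0: D_i=min(1*3^0,16)=1, bounds=[0,1]
  i=1: D_i=min(1*3^1,16)=3, bounds=[0,3]
  i=2: D_i=min(1*3^2,16)=9, bounds=[0,9]
  i=3: D_i=min(1*3^3,16)=16, bounds=[0,16]
  i=4: D_i=min(1*3^4,16)=16, bounds=[0,16]
  i=5: D_i=min(1*3^5,16)=16, bounds=[0,16]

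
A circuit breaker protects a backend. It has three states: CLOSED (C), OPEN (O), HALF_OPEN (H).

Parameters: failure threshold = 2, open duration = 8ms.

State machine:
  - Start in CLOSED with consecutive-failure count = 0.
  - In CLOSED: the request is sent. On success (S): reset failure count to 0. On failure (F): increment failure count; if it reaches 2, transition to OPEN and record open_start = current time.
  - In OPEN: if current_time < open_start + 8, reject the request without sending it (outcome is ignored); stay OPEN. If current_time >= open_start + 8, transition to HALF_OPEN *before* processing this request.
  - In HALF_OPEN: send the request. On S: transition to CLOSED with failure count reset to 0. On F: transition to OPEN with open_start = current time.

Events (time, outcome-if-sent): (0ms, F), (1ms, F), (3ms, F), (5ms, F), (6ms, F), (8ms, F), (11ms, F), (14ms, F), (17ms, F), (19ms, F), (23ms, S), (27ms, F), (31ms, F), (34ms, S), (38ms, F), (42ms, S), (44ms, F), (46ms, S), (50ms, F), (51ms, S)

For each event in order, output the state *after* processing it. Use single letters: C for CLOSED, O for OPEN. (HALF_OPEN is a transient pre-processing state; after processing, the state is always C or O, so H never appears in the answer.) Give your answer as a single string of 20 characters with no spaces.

Answer: COOOOOOOOOOOOOOOOCCC

Derivation:
State after each event:
  event#1 t=0ms outcome=F: state=CLOSED
  event#2 t=1ms outcome=F: state=OPEN
  event#3 t=3ms outcome=F: state=OPEN
  event#4 t=5ms outcome=F: state=OPEN
  event#5 t=6ms outcome=F: state=OPEN
  event#6 t=8ms outcome=F: state=OPEN
  event#7 t=11ms outcome=F: state=OPEN
  event#8 t=14ms outcome=F: state=OPEN
  event#9 t=17ms outcome=F: state=OPEN
  event#10 t=19ms outcome=F: state=OPEN
  event#11 t=23ms outcome=S: state=OPEN
  event#12 t=27ms outcome=F: state=OPEN
  event#13 t=31ms outcome=F: state=OPEN
  event#14 t=34ms outcome=S: state=OPEN
  event#15 t=38ms outcome=F: state=OPEN
  event#16 t=42ms outcome=S: state=OPEN
  event#17 t=44ms outcome=F: state=OPEN
  event#18 t=46ms outcome=S: state=CLOSED
  event#19 t=50ms outcome=F: state=CLOSED
  event#20 t=51ms outcome=S: state=CLOSED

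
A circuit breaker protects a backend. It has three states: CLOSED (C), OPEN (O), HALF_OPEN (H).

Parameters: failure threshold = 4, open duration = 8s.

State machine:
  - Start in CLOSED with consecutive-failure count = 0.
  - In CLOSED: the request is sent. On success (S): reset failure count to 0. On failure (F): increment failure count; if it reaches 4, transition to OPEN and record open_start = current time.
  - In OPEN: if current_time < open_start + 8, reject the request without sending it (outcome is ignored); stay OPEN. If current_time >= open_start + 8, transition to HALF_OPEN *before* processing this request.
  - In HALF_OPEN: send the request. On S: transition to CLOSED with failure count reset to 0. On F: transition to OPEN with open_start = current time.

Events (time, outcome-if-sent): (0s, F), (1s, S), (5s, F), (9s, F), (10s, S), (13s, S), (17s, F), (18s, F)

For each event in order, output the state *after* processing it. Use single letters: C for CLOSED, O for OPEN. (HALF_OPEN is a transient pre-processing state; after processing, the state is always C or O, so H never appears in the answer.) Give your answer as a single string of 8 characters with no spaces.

State after each event:
  event#1 t=0s outcome=F: state=CLOSED
  event#2 t=1s outcome=S: state=CLOSED
  event#3 t=5s outcome=F: state=CLOSED
  event#4 t=9s outcome=F: state=CLOSED
  event#5 t=10s outcome=S: state=CLOSED
  event#6 t=13s outcome=S: state=CLOSED
  event#7 t=17s outcome=F: state=CLOSED
  event#8 t=18s outcome=F: state=CLOSED

Answer: CCCCCCCC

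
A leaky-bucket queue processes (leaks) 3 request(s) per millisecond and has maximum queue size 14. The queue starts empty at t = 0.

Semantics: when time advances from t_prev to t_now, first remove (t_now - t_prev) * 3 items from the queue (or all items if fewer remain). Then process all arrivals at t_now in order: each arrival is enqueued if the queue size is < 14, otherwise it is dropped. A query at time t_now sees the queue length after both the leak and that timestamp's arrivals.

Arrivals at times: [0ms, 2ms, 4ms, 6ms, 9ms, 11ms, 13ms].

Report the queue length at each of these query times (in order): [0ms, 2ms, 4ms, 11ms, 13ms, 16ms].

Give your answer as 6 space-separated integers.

Queue lengths at query times:
  query t=0ms: backlog = 1
  query t=2ms: backlog = 1
  query t=4ms: backlog = 1
  query t=11ms: backlog = 1
  query t=13ms: backlog = 1
  query t=16ms: backlog = 0

Answer: 1 1 1 1 1 0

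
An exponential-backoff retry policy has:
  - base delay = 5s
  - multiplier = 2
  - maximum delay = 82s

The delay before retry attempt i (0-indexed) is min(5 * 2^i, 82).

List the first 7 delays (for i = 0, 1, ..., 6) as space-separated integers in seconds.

Answer: 5 10 20 40 80 82 82

Derivation:
Computing each delay:
  i=0: min(5*2^0, 82) = 5
  i=1: min(5*2^1, 82) = 10
  i=2: min(5*2^2, 82) = 20
  i=3: min(5*2^3, 82) = 40
  i=4: min(5*2^4, 82) = 80
  i=5: min(5*2^5, 82) = 82
  i=6: min(5*2^6, 82) = 82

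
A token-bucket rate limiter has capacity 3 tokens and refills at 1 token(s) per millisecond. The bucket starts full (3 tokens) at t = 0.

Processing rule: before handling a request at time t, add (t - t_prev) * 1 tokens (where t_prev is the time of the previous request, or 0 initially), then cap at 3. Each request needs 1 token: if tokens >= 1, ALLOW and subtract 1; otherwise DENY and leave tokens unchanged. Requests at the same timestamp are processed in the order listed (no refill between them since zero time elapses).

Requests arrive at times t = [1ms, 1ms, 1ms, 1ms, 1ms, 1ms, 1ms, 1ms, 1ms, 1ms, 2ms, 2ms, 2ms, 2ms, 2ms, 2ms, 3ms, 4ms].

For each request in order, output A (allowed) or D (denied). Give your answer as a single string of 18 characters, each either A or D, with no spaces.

Simulating step by step:
  req#1 t=1ms: ALLOW
  req#2 t=1ms: ALLOW
  req#3 t=1ms: ALLOW
  req#4 t=1ms: DENY
  req#5 t=1ms: DENY
  req#6 t=1ms: DENY
  req#7 t=1ms: DENY
  req#8 t=1ms: DENY
  req#9 t=1ms: DENY
  req#10 t=1ms: DENY
  req#11 t=2ms: ALLOW
  req#12 t=2ms: DENY
  req#13 t=2ms: DENY
  req#14 t=2ms: DENY
  req#15 t=2ms: DENY
  req#16 t=2ms: DENY
  req#17 t=3ms: ALLOW
  req#18 t=4ms: ALLOW

Answer: AAADDDDDDDADDDDDAA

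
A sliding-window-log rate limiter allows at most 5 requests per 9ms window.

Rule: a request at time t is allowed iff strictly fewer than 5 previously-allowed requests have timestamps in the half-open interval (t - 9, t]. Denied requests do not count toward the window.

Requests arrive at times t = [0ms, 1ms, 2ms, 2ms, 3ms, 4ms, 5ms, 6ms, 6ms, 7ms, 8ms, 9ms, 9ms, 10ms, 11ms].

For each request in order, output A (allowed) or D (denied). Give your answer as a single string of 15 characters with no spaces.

Answer: AAAAADDDDDDADAA

Derivation:
Tracking allowed requests in the window:
  req#1 t=0ms: ALLOW
  req#2 t=1ms: ALLOW
  req#3 t=2ms: ALLOW
  req#4 t=2ms: ALLOW
  req#5 t=3ms: ALLOW
  req#6 t=4ms: DENY
  req#7 t=5ms: DENY
  req#8 t=6ms: DENY
  req#9 t=6ms: DENY
  req#10 t=7ms: DENY
  req#11 t=8ms: DENY
  req#12 t=9ms: ALLOW
  req#13 t=9ms: DENY
  req#14 t=10ms: ALLOW
  req#15 t=11ms: ALLOW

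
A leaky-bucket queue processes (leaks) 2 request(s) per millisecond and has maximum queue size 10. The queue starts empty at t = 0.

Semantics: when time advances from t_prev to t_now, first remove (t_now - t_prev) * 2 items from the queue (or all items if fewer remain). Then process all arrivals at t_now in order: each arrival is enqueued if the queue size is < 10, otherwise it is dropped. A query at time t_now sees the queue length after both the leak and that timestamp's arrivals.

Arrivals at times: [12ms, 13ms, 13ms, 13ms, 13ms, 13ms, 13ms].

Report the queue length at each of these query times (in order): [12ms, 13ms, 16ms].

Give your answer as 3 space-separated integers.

Answer: 1 6 0

Derivation:
Queue lengths at query times:
  query t=12ms: backlog = 1
  query t=13ms: backlog = 6
  query t=16ms: backlog = 0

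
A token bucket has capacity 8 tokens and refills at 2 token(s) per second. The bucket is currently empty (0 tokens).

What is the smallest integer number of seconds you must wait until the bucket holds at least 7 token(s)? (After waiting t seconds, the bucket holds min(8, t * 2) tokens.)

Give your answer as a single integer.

Answer: 4

Derivation:
Need t * 2 >= 7, so t >= 7/2.
Smallest integer t = ceil(7/2) = 4.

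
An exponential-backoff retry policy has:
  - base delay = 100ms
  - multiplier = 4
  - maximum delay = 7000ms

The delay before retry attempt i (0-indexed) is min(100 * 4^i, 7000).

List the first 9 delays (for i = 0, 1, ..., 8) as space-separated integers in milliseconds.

Computing each delay:
  i=0: min(100*4^0, 7000) = 100
  i=1: min(100*4^1, 7000) = 400
  i=2: min(100*4^2, 7000) = 1600
  i=3: min(100*4^3, 7000) = 6400
  i=4: min(100*4^4, 7000) = 7000
  i=5: min(100*4^5, 7000) = 7000
  i=6: min(100*4^6, 7000) = 7000
  i=7: min(100*4^7, 7000) = 7000
  i=8: min(100*4^8, 7000) = 7000

Answer: 100 400 1600 6400 7000 7000 7000 7000 7000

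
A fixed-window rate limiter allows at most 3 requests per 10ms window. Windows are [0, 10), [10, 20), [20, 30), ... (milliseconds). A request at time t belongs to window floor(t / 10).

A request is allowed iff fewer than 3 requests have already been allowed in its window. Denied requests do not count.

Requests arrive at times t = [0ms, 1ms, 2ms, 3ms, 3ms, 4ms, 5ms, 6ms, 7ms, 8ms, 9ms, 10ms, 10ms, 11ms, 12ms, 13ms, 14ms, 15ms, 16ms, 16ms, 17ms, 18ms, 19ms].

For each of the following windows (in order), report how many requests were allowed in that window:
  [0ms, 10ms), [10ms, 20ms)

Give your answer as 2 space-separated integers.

Processing requests:
  req#1 t=0ms (window 0): ALLOW
  req#2 t=1ms (window 0): ALLOW
  req#3 t=2ms (window 0): ALLOW
  req#4 t=3ms (window 0): DENY
  req#5 t=3ms (window 0): DENY
  req#6 t=4ms (window 0): DENY
  req#7 t=5ms (window 0): DENY
  req#8 t=6ms (window 0): DENY
  req#9 t=7ms (window 0): DENY
  req#10 t=8ms (window 0): DENY
  req#11 t=9ms (window 0): DENY
  req#12 t=10ms (window 1): ALLOW
  req#13 t=10ms (window 1): ALLOW
  req#14 t=11ms (window 1): ALLOW
  req#15 t=12ms (window 1): DENY
  req#16 t=13ms (window 1): DENY
  req#17 t=14ms (window 1): DENY
  req#18 t=15ms (window 1): DENY
  req#19 t=16ms (window 1): DENY
  req#20 t=16ms (window 1): DENY
  req#21 t=17ms (window 1): DENY
  req#22 t=18ms (window 1): DENY
  req#23 t=19ms (window 1): DENY

Allowed counts by window: 3 3

Answer: 3 3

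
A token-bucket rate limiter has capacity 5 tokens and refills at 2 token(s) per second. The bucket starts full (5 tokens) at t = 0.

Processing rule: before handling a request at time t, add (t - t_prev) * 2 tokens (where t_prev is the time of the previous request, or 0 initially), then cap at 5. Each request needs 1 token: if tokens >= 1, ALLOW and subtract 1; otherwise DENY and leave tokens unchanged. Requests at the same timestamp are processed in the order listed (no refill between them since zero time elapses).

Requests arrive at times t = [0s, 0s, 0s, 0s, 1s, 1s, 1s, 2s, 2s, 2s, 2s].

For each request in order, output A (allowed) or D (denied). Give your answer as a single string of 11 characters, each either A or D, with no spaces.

Simulating step by step:
  req#1 t=0s: ALLOW
  req#2 t=0s: ALLOW
  req#3 t=0s: ALLOW
  req#4 t=0s: ALLOW
  req#5 t=1s: ALLOW
  req#6 t=1s: ALLOW
  req#7 t=1s: ALLOW
  req#8 t=2s: ALLOW
  req#9 t=2s: ALLOW
  req#10 t=2s: DENY
  req#11 t=2s: DENY

Answer: AAAAAAAAADD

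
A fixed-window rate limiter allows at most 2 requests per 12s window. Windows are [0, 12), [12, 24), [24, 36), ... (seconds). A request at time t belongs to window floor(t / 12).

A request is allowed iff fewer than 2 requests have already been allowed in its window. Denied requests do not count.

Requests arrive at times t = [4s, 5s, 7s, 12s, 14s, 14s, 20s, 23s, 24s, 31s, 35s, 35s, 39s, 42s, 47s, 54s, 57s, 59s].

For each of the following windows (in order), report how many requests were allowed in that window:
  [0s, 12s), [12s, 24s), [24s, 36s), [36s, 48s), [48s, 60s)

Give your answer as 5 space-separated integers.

Answer: 2 2 2 2 2

Derivation:
Processing requests:
  req#1 t=4s (window 0): ALLOW
  req#2 t=5s (window 0): ALLOW
  req#3 t=7s (window 0): DENY
  req#4 t=12s (window 1): ALLOW
  req#5 t=14s (window 1): ALLOW
  req#6 t=14s (window 1): DENY
  req#7 t=20s (window 1): DENY
  req#8 t=23s (window 1): DENY
  req#9 t=24s (window 2): ALLOW
  req#10 t=31s (window 2): ALLOW
  req#11 t=35s (window 2): DENY
  req#12 t=35s (window 2): DENY
  req#13 t=39s (window 3): ALLOW
  req#14 t=42s (window 3): ALLOW
  req#15 t=47s (window 3): DENY
  req#16 t=54s (window 4): ALLOW
  req#17 t=57s (window 4): ALLOW
  req#18 t=59s (window 4): DENY

Allowed counts by window: 2 2 2 2 2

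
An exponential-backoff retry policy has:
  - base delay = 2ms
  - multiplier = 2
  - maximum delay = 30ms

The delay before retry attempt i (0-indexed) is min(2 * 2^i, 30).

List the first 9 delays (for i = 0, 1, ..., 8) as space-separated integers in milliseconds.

Computing each delay:
  i=0: min(2*2^0, 30) = 2
  i=1: min(2*2^1, 30) = 4
  i=2: min(2*2^2, 30) = 8
  i=3: min(2*2^3, 30) = 16
  i=4: min(2*2^4, 30) = 30
  i=5: min(2*2^5, 30) = 30
  i=6: min(2*2^6, 30) = 30
  i=7: min(2*2^7, 30) = 30
  i=8: min(2*2^8, 30) = 30

Answer: 2 4 8 16 30 30 30 30 30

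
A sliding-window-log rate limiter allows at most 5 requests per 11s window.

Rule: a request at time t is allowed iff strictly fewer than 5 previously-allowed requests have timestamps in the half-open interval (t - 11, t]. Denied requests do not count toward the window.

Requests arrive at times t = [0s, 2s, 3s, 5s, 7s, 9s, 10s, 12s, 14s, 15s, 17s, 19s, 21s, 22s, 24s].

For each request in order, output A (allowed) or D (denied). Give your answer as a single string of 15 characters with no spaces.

Answer: AAAAADDAAAAADDA

Derivation:
Tracking allowed requests in the window:
  req#1 t=0s: ALLOW
  req#2 t=2s: ALLOW
  req#3 t=3s: ALLOW
  req#4 t=5s: ALLOW
  req#5 t=7s: ALLOW
  req#6 t=9s: DENY
  req#7 t=10s: DENY
  req#8 t=12s: ALLOW
  req#9 t=14s: ALLOW
  req#10 t=15s: ALLOW
  req#11 t=17s: ALLOW
  req#12 t=19s: ALLOW
  req#13 t=21s: DENY
  req#14 t=22s: DENY
  req#15 t=24s: ALLOW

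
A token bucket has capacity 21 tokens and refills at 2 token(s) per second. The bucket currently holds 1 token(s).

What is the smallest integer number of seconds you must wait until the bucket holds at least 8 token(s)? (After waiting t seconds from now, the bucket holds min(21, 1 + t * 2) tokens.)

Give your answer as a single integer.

Answer: 4

Derivation:
Need 1 + t * 2 >= 8, so t >= 7/2.
Smallest integer t = ceil(7/2) = 4.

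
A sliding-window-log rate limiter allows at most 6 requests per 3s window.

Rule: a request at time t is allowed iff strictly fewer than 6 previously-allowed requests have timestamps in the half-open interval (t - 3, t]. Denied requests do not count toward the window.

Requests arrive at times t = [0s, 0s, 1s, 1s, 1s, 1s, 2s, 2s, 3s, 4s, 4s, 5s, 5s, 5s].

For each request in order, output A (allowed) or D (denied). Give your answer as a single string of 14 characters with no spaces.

Tracking allowed requests in the window:
  req#1 t=0s: ALLOW
  req#2 t=0s: ALLOW
  req#3 t=1s: ALLOW
  req#4 t=1s: ALLOW
  req#5 t=1s: ALLOW
  req#6 t=1s: ALLOW
  req#7 t=2s: DENY
  req#8 t=2s: DENY
  req#9 t=3s: ALLOW
  req#10 t=4s: ALLOW
  req#11 t=4s: ALLOW
  req#12 t=5s: ALLOW
  req#13 t=5s: ALLOW
  req#14 t=5s: ALLOW

Answer: AAAAAADDAAAAAA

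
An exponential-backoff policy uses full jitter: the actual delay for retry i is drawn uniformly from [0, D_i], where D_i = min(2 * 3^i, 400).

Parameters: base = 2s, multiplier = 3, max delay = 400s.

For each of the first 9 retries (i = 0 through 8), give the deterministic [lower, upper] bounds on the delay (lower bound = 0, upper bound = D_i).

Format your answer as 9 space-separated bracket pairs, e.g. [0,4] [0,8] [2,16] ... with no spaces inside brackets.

Computing bounds per retry:
  i=0: D_i=min(2*3^0,400)=2, bounds=[0,2]
  i=1: D_i=min(2*3^1,400)=6, bounds=[0,6]
  i=2: D_i=min(2*3^2,400)=18, bounds=[0,18]
  i=3: D_i=min(2*3^3,400)=54, bounds=[0,54]
  i=4: D_i=min(2*3^4,400)=162, bounds=[0,162]
  i=5: D_i=min(2*3^5,400)=400, bounds=[0,400]
  i=6: D_i=min(2*3^6,400)=400, bounds=[0,400]
  i=7: D_i=min(2*3^7,400)=400, bounds=[0,400]
  i=8: D_i=min(2*3^8,400)=400, bounds=[0,400]

Answer: [0,2] [0,6] [0,18] [0,54] [0,162] [0,400] [0,400] [0,400] [0,400]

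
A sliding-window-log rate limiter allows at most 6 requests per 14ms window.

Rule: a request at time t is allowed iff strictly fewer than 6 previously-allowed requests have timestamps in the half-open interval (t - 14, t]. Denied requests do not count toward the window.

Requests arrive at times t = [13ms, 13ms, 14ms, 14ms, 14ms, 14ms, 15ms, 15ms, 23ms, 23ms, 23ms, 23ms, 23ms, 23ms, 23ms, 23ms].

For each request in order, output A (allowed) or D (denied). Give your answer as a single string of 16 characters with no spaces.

Tracking allowed requests in the window:
  req#1 t=13ms: ALLOW
  req#2 t=13ms: ALLOW
  req#3 t=14ms: ALLOW
  req#4 t=14ms: ALLOW
  req#5 t=14ms: ALLOW
  req#6 t=14ms: ALLOW
  req#7 t=15ms: DENY
  req#8 t=15ms: DENY
  req#9 t=23ms: DENY
  req#10 t=23ms: DENY
  req#11 t=23ms: DENY
  req#12 t=23ms: DENY
  req#13 t=23ms: DENY
  req#14 t=23ms: DENY
  req#15 t=23ms: DENY
  req#16 t=23ms: DENY

Answer: AAAAAADDDDDDDDDD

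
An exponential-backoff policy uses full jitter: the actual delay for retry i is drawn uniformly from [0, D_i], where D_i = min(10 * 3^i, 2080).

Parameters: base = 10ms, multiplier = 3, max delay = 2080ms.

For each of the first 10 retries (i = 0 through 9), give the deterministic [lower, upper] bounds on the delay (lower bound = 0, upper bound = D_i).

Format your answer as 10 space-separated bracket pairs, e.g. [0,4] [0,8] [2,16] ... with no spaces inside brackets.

Answer: [0,10] [0,30] [0,90] [0,270] [0,810] [0,2080] [0,2080] [0,2080] [0,2080] [0,2080]

Derivation:
Computing bounds per retry:
  i=0: D_i=min(10*3^0,2080)=10, bounds=[0,10]
  i=1: D_i=min(10*3^1,2080)=30, bounds=[0,30]
  i=2: D_i=min(10*3^2,2080)=90, bounds=[0,90]
  i=3: D_i=min(10*3^3,2080)=270, bounds=[0,270]
  i=4: D_i=min(10*3^4,2080)=810, bounds=[0,810]
  i=5: D_i=min(10*3^5,2080)=2080, bounds=[0,2080]
  i=6: D_i=min(10*3^6,2080)=2080, bounds=[0,2080]
  i=7: D_i=min(10*3^7,2080)=2080, bounds=[0,2080]
  i=8: D_i=min(10*3^8,2080)=2080, bounds=[0,2080]
  i=9: D_i=min(10*3^9,2080)=2080, bounds=[0,2080]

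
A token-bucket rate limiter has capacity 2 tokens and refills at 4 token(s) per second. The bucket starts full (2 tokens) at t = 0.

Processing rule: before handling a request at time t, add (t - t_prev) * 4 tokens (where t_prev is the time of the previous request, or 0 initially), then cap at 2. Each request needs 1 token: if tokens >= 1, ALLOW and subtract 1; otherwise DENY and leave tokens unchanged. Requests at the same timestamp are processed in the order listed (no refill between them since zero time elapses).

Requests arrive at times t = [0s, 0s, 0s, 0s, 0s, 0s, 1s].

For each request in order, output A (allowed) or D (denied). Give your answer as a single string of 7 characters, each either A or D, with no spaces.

Simulating step by step:
  req#1 t=0s: ALLOW
  req#2 t=0s: ALLOW
  req#3 t=0s: DENY
  req#4 t=0s: DENY
  req#5 t=0s: DENY
  req#6 t=0s: DENY
  req#7 t=1s: ALLOW

Answer: AADDDDA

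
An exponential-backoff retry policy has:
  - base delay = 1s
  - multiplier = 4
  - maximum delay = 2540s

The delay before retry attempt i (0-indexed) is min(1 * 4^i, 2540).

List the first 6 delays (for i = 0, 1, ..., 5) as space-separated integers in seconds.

Answer: 1 4 16 64 256 1024

Derivation:
Computing each delay:
  i=0: min(1*4^0, 2540) = 1
  i=1: min(1*4^1, 2540) = 4
  i=2: min(1*4^2, 2540) = 16
  i=3: min(1*4^3, 2540) = 64
  i=4: min(1*4^4, 2540) = 256
  i=5: min(1*4^5, 2540) = 1024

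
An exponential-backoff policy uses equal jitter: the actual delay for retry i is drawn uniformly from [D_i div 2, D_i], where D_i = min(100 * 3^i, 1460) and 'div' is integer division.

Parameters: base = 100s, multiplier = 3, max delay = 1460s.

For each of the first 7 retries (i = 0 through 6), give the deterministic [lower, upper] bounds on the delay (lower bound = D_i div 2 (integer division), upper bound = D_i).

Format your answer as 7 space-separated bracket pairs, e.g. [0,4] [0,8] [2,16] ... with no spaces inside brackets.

Computing bounds per retry:
  i=0: D_i=min(100*3^0,1460)=100, bounds=[50,100]
  i=1: D_i=min(100*3^1,1460)=300, bounds=[150,300]
  i=2: D_i=min(100*3^2,1460)=900, bounds=[450,900]
  i=3: D_i=min(100*3^3,1460)=1460, bounds=[730,1460]
  i=4: D_i=min(100*3^4,1460)=1460, bounds=[730,1460]
  i=5: D_i=min(100*3^5,1460)=1460, bounds=[730,1460]
  i=6: D_i=min(100*3^6,1460)=1460, bounds=[730,1460]

Answer: [50,100] [150,300] [450,900] [730,1460] [730,1460] [730,1460] [730,1460]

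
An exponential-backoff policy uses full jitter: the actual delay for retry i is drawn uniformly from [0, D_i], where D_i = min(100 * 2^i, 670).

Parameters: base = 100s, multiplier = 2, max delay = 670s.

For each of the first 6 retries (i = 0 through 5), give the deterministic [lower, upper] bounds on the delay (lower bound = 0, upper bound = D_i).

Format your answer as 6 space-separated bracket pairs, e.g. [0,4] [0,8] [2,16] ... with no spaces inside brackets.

Computing bounds per retry:
  i=0: D_i=min(100*2^0,670)=100, bounds=[0,100]
  i=1: D_i=min(100*2^1,670)=200, bounds=[0,200]
  i=2: D_i=min(100*2^2,670)=400, bounds=[0,400]
  i=3: D_i=min(100*2^3,670)=670, bounds=[0,670]
  i=4: D_i=min(100*2^4,670)=670, bounds=[0,670]
  i=5: D_i=min(100*2^5,670)=670, bounds=[0,670]

Answer: [0,100] [0,200] [0,400] [0,670] [0,670] [0,670]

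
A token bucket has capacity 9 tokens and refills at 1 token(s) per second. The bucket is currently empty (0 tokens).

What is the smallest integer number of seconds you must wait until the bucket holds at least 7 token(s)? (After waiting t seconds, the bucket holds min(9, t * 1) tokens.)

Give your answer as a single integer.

Answer: 7

Derivation:
Need t * 1 >= 7, so t >= 7/1.
Smallest integer t = ceil(7/1) = 7.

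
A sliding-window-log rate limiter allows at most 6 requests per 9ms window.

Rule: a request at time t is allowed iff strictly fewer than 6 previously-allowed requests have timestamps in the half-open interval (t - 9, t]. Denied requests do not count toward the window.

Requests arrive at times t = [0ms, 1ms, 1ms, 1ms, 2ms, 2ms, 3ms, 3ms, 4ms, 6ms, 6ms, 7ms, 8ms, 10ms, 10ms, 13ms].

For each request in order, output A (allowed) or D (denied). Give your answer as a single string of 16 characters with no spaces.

Tracking allowed requests in the window:
  req#1 t=0ms: ALLOW
  req#2 t=1ms: ALLOW
  req#3 t=1ms: ALLOW
  req#4 t=1ms: ALLOW
  req#5 t=2ms: ALLOW
  req#6 t=2ms: ALLOW
  req#7 t=3ms: DENY
  req#8 t=3ms: DENY
  req#9 t=4ms: DENY
  req#10 t=6ms: DENY
  req#11 t=6ms: DENY
  req#12 t=7ms: DENY
  req#13 t=8ms: DENY
  req#14 t=10ms: ALLOW
  req#15 t=10ms: ALLOW
  req#16 t=13ms: ALLOW

Answer: AAAAAADDDDDDDAAA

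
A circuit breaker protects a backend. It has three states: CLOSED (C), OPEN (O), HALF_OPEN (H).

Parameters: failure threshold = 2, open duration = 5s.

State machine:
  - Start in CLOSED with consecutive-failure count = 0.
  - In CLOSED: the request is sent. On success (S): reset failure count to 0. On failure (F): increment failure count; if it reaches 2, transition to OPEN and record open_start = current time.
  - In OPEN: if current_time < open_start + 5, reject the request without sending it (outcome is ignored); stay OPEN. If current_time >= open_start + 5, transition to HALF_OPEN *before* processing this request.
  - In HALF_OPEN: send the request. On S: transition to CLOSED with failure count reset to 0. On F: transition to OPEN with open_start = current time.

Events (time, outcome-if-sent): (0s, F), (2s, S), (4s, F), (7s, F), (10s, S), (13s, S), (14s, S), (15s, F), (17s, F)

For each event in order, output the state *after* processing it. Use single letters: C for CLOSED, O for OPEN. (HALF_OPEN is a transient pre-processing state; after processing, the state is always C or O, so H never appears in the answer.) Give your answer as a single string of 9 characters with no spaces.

State after each event:
  event#1 t=0s outcome=F: state=CLOSED
  event#2 t=2s outcome=S: state=CLOSED
  event#3 t=4s outcome=F: state=CLOSED
  event#4 t=7s outcome=F: state=OPEN
  event#5 t=10s outcome=S: state=OPEN
  event#6 t=13s outcome=S: state=CLOSED
  event#7 t=14s outcome=S: state=CLOSED
  event#8 t=15s outcome=F: state=CLOSED
  event#9 t=17s outcome=F: state=OPEN

Answer: CCCOOCCCO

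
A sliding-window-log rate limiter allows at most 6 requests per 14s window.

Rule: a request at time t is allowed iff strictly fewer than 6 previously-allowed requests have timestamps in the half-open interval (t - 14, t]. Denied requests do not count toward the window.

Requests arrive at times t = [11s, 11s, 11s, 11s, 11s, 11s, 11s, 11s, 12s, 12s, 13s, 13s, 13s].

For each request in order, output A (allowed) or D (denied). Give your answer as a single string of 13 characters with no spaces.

Tracking allowed requests in the window:
  req#1 t=11s: ALLOW
  req#2 t=11s: ALLOW
  req#3 t=11s: ALLOW
  req#4 t=11s: ALLOW
  req#5 t=11s: ALLOW
  req#6 t=11s: ALLOW
  req#7 t=11s: DENY
  req#8 t=11s: DENY
  req#9 t=12s: DENY
  req#10 t=12s: DENY
  req#11 t=13s: DENY
  req#12 t=13s: DENY
  req#13 t=13s: DENY

Answer: AAAAAADDDDDDD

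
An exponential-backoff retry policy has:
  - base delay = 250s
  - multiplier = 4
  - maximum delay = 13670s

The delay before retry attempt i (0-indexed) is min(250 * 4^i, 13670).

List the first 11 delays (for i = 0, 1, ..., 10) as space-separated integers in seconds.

Computing each delay:
  i=0: min(250*4^0, 13670) = 250
  i=1: min(250*4^1, 13670) = 1000
  i=2: min(250*4^2, 13670) = 4000
  i=3: min(250*4^3, 13670) = 13670
  i=4: min(250*4^4, 13670) = 13670
  i=5: min(250*4^5, 13670) = 13670
  i=6: min(250*4^6, 13670) = 13670
  i=7: min(250*4^7, 13670) = 13670
  i=8: min(250*4^8, 13670) = 13670
  i=9: min(250*4^9, 13670) = 13670
  i=10: min(250*4^10, 13670) = 13670

Answer: 250 1000 4000 13670 13670 13670 13670 13670 13670 13670 13670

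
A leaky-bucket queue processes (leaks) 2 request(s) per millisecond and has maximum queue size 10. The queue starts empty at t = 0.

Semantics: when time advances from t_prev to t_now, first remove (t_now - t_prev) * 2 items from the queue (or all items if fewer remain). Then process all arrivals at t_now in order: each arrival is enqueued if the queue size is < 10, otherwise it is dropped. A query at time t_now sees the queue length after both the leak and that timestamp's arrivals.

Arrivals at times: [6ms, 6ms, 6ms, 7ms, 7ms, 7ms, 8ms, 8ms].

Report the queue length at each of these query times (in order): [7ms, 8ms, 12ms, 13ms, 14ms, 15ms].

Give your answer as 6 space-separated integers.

Queue lengths at query times:
  query t=7ms: backlog = 4
  query t=8ms: backlog = 4
  query t=12ms: backlog = 0
  query t=13ms: backlog = 0
  query t=14ms: backlog = 0
  query t=15ms: backlog = 0

Answer: 4 4 0 0 0 0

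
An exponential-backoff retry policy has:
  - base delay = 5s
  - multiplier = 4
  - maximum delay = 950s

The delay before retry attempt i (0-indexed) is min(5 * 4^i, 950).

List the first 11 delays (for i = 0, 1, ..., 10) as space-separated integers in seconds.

Computing each delay:
  i=0: min(5*4^0, 950) = 5
  i=1: min(5*4^1, 950) = 20
  i=2: min(5*4^2, 950) = 80
  i=3: min(5*4^3, 950) = 320
  i=4: min(5*4^4, 950) = 950
  i=5: min(5*4^5, 950) = 950
  i=6: min(5*4^6, 950) = 950
  i=7: min(5*4^7, 950) = 950
  i=8: min(5*4^8, 950) = 950
  i=9: min(5*4^9, 950) = 950
  i=10: min(5*4^10, 950) = 950

Answer: 5 20 80 320 950 950 950 950 950 950 950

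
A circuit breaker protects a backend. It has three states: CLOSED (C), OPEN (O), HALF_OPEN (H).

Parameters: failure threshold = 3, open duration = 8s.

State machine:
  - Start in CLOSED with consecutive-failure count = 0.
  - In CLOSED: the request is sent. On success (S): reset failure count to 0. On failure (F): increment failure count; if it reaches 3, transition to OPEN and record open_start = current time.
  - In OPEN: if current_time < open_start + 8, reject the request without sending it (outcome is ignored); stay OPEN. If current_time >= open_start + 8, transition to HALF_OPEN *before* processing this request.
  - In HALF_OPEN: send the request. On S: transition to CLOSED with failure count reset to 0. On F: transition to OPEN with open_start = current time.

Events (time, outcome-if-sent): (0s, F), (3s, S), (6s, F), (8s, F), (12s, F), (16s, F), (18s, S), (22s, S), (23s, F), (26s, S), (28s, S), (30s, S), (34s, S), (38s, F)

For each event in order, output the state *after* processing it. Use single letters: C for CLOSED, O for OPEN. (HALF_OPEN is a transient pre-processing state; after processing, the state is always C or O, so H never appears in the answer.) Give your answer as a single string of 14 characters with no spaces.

Answer: CCCCOOOCCCCCCC

Derivation:
State after each event:
  event#1 t=0s outcome=F: state=CLOSED
  event#2 t=3s outcome=S: state=CLOSED
  event#3 t=6s outcome=F: state=CLOSED
  event#4 t=8s outcome=F: state=CLOSED
  event#5 t=12s outcome=F: state=OPEN
  event#6 t=16s outcome=F: state=OPEN
  event#7 t=18s outcome=S: state=OPEN
  event#8 t=22s outcome=S: state=CLOSED
  event#9 t=23s outcome=F: state=CLOSED
  event#10 t=26s outcome=S: state=CLOSED
  event#11 t=28s outcome=S: state=CLOSED
  event#12 t=30s outcome=S: state=CLOSED
  event#13 t=34s outcome=S: state=CLOSED
  event#14 t=38s outcome=F: state=CLOSED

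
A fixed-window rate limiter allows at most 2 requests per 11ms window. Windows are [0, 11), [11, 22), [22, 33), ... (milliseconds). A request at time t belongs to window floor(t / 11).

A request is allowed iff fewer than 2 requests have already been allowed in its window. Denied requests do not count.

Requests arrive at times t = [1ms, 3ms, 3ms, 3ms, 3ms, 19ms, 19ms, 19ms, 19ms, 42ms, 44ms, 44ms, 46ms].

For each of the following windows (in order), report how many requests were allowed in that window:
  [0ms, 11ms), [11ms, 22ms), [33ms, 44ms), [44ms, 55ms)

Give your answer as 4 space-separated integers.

Processing requests:
  req#1 t=1ms (window 0): ALLOW
  req#2 t=3ms (window 0): ALLOW
  req#3 t=3ms (window 0): DENY
  req#4 t=3ms (window 0): DENY
  req#5 t=3ms (window 0): DENY
  req#6 t=19ms (window 1): ALLOW
  req#7 t=19ms (window 1): ALLOW
  req#8 t=19ms (window 1): DENY
  req#9 t=19ms (window 1): DENY
  req#10 t=42ms (window 3): ALLOW
  req#11 t=44ms (window 4): ALLOW
  req#12 t=44ms (window 4): ALLOW
  req#13 t=46ms (window 4): DENY

Allowed counts by window: 2 2 1 2

Answer: 2 2 1 2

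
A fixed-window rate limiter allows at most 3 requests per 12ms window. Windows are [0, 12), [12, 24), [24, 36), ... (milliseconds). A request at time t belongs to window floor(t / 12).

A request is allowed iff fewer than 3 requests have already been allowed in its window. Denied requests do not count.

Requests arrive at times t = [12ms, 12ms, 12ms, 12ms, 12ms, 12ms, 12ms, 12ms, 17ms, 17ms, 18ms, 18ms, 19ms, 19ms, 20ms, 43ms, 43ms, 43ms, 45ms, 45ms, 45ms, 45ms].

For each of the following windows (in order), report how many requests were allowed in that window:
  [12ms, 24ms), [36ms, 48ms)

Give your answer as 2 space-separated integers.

Processing requests:
  req#1 t=12ms (window 1): ALLOW
  req#2 t=12ms (window 1): ALLOW
  req#3 t=12ms (window 1): ALLOW
  req#4 t=12ms (window 1): DENY
  req#5 t=12ms (window 1): DENY
  req#6 t=12ms (window 1): DENY
  req#7 t=12ms (window 1): DENY
  req#8 t=12ms (window 1): DENY
  req#9 t=17ms (window 1): DENY
  req#10 t=17ms (window 1): DENY
  req#11 t=18ms (window 1): DENY
  req#12 t=18ms (window 1): DENY
  req#13 t=19ms (window 1): DENY
  req#14 t=19ms (window 1): DENY
  req#15 t=20ms (window 1): DENY
  req#16 t=43ms (window 3): ALLOW
  req#17 t=43ms (window 3): ALLOW
  req#18 t=43ms (window 3): ALLOW
  req#19 t=45ms (window 3): DENY
  req#20 t=45ms (window 3): DENY
  req#21 t=45ms (window 3): DENY
  req#22 t=45ms (window 3): DENY

Allowed counts by window: 3 3

Answer: 3 3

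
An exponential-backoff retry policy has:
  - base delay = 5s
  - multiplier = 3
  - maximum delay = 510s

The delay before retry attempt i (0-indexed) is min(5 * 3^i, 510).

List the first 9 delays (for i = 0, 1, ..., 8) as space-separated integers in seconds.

Answer: 5 15 45 135 405 510 510 510 510

Derivation:
Computing each delay:
  i=0: min(5*3^0, 510) = 5
  i=1: min(5*3^1, 510) = 15
  i=2: min(5*3^2, 510) = 45
  i=3: min(5*3^3, 510) = 135
  i=4: min(5*3^4, 510) = 405
  i=5: min(5*3^5, 510) = 510
  i=6: min(5*3^6, 510) = 510
  i=7: min(5*3^7, 510) = 510
  i=8: min(5*3^8, 510) = 510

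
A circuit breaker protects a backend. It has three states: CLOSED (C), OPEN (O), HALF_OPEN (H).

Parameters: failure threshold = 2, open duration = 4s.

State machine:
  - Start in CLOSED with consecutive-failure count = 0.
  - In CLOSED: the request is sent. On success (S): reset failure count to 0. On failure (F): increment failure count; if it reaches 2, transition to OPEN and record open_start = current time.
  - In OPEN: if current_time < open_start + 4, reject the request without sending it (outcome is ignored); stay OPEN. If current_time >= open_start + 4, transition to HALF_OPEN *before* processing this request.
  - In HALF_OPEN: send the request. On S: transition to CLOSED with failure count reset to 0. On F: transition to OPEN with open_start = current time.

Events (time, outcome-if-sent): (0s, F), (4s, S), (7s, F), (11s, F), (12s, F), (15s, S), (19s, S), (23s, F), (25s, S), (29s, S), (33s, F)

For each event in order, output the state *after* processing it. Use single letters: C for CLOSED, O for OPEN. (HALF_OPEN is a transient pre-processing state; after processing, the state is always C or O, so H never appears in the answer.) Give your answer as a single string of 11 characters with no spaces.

Answer: CCCOOCCCCCC

Derivation:
State after each event:
  event#1 t=0s outcome=F: state=CLOSED
  event#2 t=4s outcome=S: state=CLOSED
  event#3 t=7s outcome=F: state=CLOSED
  event#4 t=11s outcome=F: state=OPEN
  event#5 t=12s outcome=F: state=OPEN
  event#6 t=15s outcome=S: state=CLOSED
  event#7 t=19s outcome=S: state=CLOSED
  event#8 t=23s outcome=F: state=CLOSED
  event#9 t=25s outcome=S: state=CLOSED
  event#10 t=29s outcome=S: state=CLOSED
  event#11 t=33s outcome=F: state=CLOSED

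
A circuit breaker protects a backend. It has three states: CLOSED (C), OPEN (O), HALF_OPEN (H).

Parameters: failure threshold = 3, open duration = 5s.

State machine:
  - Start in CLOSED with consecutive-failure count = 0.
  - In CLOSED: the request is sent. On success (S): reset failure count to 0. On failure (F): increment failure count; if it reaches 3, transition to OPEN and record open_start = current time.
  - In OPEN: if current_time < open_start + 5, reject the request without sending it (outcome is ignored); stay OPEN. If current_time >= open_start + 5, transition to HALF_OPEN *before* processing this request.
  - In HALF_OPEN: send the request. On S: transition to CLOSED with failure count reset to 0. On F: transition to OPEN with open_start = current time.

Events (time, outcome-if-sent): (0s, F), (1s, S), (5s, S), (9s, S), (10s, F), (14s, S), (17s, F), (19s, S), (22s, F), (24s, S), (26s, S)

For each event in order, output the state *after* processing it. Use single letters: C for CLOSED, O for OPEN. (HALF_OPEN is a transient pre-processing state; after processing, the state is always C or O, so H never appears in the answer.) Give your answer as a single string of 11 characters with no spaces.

State after each event:
  event#1 t=0s outcome=F: state=CLOSED
  event#2 t=1s outcome=S: state=CLOSED
  event#3 t=5s outcome=S: state=CLOSED
  event#4 t=9s outcome=S: state=CLOSED
  event#5 t=10s outcome=F: state=CLOSED
  event#6 t=14s outcome=S: state=CLOSED
  event#7 t=17s outcome=F: state=CLOSED
  event#8 t=19s outcome=S: state=CLOSED
  event#9 t=22s outcome=F: state=CLOSED
  event#10 t=24s outcome=S: state=CLOSED
  event#11 t=26s outcome=S: state=CLOSED

Answer: CCCCCCCCCCC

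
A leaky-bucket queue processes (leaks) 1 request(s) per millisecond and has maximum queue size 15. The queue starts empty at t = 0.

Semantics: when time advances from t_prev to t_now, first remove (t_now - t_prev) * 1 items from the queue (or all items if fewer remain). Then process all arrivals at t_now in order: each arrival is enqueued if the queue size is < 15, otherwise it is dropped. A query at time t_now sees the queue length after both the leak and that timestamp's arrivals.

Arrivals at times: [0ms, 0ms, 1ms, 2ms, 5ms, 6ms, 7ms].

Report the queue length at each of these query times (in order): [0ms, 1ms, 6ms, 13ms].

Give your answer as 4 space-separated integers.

Answer: 2 2 1 0

Derivation:
Queue lengths at query times:
  query t=0ms: backlog = 2
  query t=1ms: backlog = 2
  query t=6ms: backlog = 1
  query t=13ms: backlog = 0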